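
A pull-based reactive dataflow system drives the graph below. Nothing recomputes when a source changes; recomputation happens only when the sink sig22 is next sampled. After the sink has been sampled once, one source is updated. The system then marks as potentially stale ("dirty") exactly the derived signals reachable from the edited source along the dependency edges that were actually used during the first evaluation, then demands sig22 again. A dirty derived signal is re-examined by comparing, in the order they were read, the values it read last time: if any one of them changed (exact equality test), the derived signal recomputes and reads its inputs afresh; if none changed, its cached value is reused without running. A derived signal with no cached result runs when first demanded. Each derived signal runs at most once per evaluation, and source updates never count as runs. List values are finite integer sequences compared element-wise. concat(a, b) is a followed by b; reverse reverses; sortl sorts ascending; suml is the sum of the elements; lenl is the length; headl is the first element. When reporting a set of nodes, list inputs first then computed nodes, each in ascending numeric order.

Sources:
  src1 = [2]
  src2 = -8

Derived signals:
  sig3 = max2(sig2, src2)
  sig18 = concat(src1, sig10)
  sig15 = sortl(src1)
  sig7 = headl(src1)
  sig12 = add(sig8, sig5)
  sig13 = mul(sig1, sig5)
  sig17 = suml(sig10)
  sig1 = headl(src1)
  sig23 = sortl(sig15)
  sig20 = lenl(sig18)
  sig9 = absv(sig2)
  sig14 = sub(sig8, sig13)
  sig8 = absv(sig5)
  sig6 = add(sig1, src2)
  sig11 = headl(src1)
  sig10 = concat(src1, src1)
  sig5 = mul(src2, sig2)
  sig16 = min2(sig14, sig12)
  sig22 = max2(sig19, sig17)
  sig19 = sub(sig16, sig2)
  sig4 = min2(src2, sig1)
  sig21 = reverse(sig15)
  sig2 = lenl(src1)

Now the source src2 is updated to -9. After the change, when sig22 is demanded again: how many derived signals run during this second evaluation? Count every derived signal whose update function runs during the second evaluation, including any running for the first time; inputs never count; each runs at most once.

First evaluation (everything demanded from the output):
  sig1 = headl([2]) = 2
  sig2 = lenl([2]) = 1
  sig5 = mul(-8, 1) = -8
  sig8 = absv(-8) = 8
  sig10 = concat([2], [2]) = [2, 2]
  sig12 = add(8, -8) = 0
  sig13 = mul(2, -8) = -16
  sig14 = sub(8, -16) = 24
  sig16 = min2(24, 0) = 0
  sig17 = suml([2, 2]) = 4
  sig19 = sub(0, 1) = -1
  sig22 = max2(-1, 4) = 4

Propagation after the edit:
  sig5: runs — src2 -8->-9; result -9.
  sig8: runs — sig5 -8->-9; result 9.
  sig12: runs — sig8 8->9; sig5 -8->-9; result 0 (same value as before).
  sig13: runs — sig5 -8->-9; result -18.
  sig14: runs — sig8 8->9; sig13 -16->-18; result 27.
  sig16: runs — sig14 24->27; result 0 (same value as before).
  sig19: checked — values it read are unchanged (sig16 unchanged, sig2 unchanged); reused cached -1 without running.
  sig22: checked — values it read are unchanged (sig19 unchanged, sig17 unchanged); reused cached 4 without running.

Key observation: the cutoff stops propagation at sig19 — its inputs' values are unchanged, so it reuses its cache.

Derived signals that run: sig5, sig8, sig12, sig13, sig14, sig16 — 6 in total.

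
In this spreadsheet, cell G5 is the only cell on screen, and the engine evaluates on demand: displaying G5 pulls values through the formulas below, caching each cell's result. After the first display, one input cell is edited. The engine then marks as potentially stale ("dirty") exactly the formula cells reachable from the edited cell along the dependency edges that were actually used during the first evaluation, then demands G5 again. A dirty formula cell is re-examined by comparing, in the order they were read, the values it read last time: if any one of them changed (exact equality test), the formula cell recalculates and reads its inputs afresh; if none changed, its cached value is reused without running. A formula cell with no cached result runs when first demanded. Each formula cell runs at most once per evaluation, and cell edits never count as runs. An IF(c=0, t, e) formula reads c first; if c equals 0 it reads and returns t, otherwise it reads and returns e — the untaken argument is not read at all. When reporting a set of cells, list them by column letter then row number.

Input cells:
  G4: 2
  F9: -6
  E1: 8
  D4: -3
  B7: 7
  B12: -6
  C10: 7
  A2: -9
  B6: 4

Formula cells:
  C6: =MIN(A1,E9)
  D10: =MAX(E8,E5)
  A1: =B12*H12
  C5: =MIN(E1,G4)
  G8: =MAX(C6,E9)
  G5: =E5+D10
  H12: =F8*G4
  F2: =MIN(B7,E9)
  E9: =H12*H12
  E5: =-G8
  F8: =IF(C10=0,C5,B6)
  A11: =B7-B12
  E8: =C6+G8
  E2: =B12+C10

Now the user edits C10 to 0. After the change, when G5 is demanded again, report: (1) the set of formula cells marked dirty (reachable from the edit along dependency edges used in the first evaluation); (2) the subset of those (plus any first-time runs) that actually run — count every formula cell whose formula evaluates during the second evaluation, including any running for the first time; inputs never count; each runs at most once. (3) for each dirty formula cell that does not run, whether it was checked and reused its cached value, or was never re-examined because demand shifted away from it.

Initial pass — values computed on the first demand:
  F8 = IF(C10=0: C10=7 -> else branch B6) = 4
  H12 = 4 * 2 = 8
  A1 = -6 * 8 = -48
  E9 = 8 * 8 = 64
  C6 = MIN(-48, 64) = -48
  G8 = MAX(-48, 64) = 64
  E5 = -(64) = -64
  E8 = -48 + 64 = 16
  D10 = MAX(16, -64) = 16
  G5 = -64 + 16 = -48

Second demand — change propagation:
  C5: newly demanded (no cache) — executes and yields 2.
  F8: re-runs because C10 7->0; new result 2.
  H12: re-runs because F8 4->2; new result 4.
  A1: re-runs because H12 8->4; new result -24.
  E9: re-runs because H12 8->4; H12 8->4; new result 16.
  C6: re-runs because A1 -48->-24; E9 64->16; new result -24.
  G8: re-runs because C6 -48->-24; E9 64->16; new result 16.
  E5: re-runs because G8 64->16; new result -16.
  E8: re-runs because C6 -48->-24; G8 64->16; new result -8.
  D10: re-runs because E8 16->-8; E5 -64->-16; new result -8.
  G5: re-runs because E5 -64->-16; D10 16->-8; new result -24.

The important point: the flipped condition pulls in fresh nodes; C5 runs for the first time.

Dirty set: A1, C6, D10, E5, E8, E9, F8, G5, G8, H12.
Run set: A1, C5, C6, D10, E5, E8, E9, F8, G5, G8, H12 (11 run).
All dirty formula cells ended up running.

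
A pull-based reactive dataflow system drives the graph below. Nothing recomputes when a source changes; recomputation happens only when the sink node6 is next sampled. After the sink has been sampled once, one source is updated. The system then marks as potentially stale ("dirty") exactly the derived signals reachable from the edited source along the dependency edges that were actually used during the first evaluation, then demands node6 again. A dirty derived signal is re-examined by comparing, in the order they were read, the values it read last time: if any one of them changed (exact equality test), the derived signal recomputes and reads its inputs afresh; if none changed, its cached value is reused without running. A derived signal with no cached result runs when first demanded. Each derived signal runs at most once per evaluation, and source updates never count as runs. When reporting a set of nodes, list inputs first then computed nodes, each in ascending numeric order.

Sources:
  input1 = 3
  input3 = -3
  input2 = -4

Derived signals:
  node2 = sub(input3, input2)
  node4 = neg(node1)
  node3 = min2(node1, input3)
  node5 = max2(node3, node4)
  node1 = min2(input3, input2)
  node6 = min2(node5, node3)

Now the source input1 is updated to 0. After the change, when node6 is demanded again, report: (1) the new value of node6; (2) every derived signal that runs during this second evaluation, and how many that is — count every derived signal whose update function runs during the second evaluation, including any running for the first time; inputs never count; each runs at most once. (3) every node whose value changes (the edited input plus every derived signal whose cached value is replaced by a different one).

First evaluation (everything demanded from the output):
  node1 = min2(-3, -4) = -4
  node3 = min2(-4, -3) = -4
  node4 = neg(-4) = 4
  node5 = max2(-4, 4) = 4
  node6 = min2(4, -4) = -4

Propagation after the edit:
  input1 feeds no computation that the output demands — nothing is marked dirty and nothing runs.

Key observation: input1 is never demanded by the output, so the edit triggers no recomputation at all.

New value of node6: -4.
Derived signals that run: none — 0 in total.
Values that change: input1.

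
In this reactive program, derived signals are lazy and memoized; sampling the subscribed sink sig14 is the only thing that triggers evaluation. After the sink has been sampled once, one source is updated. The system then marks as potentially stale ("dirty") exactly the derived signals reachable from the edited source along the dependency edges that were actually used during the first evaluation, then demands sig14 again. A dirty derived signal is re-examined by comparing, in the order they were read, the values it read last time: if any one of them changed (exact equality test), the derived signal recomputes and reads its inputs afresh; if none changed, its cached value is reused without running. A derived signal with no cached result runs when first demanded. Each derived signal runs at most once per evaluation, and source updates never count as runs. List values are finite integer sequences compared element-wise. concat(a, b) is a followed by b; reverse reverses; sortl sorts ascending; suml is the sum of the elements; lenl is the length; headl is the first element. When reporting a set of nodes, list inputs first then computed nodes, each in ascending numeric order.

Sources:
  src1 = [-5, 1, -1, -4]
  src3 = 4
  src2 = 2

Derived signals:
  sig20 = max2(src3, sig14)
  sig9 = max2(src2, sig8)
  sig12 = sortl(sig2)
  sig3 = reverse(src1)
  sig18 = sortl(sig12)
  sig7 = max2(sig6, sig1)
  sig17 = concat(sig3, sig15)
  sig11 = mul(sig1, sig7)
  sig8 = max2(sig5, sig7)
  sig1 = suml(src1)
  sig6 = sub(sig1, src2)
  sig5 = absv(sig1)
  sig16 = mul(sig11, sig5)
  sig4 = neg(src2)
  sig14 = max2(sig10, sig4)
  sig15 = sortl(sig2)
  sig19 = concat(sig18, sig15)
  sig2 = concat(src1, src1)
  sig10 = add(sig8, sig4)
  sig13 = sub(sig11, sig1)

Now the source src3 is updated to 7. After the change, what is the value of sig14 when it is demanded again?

First demand of the output computes:
  sig1 = suml([-5, 1, -1, -4]) = -9
  sig4 = neg(2) = -2
  sig5 = absv(-9) = 9
  sig6 = sub(-9, 2) = -11
  sig7 = max2(-11, -9) = -9
  sig8 = max2(9, -9) = 9
  sig10 = add(9, -2) = 7
  sig14 = max2(7, -2) = 7

After the edit, cleaning proceeds:
  src3 only reaches undemanded nodes; the second demand re-runs nothing.

Note the shortcut — src3 feeds only undemanded nodes, so no recomputation happens.

Demanding sig14 again yields 7.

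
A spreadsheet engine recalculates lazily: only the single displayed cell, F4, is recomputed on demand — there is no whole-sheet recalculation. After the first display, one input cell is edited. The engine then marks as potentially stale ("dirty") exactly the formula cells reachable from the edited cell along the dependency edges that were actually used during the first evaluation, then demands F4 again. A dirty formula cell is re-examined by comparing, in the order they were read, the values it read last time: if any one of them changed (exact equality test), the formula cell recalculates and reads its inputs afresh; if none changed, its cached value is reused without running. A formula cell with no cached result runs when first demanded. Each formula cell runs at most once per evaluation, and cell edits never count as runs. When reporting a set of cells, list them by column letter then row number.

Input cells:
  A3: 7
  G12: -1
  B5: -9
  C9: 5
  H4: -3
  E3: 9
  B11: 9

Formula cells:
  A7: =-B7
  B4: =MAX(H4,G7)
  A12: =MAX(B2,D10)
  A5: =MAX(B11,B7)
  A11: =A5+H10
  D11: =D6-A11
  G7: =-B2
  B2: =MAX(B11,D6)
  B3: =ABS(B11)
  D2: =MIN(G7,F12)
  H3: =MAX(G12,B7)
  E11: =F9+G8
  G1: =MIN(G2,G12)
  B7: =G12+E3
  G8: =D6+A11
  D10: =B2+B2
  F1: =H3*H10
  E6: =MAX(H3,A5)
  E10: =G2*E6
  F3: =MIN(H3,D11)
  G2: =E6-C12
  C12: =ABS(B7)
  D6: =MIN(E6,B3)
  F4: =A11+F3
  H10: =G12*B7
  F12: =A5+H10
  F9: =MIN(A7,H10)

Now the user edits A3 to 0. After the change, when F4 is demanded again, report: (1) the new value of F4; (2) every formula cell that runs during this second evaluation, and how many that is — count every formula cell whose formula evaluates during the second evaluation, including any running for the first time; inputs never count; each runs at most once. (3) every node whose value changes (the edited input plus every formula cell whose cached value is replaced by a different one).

New value of F4: 9.
Formula cells that run: none — 0 in total.
Values that change: A3.
Key observation: A3 is never demanded by the output, so the edit triggers no recomputation at all.

First evaluation (everything demanded from the output):
  B3 = ABS(9) = 9
  B7 = -1 + 9 = 8
  A5 = MAX(9, 8) = 9
  H3 = MAX(-1, 8) = 8
  E6 = MAX(8, 9) = 9
  D6 = MIN(9, 9) = 9
  H10 = -1 * 8 = -8
  A11 = 9 + -8 = 1
  D11 = 9 - 1 = 8
  F3 = MIN(8, 8) = 8
  F4 = 1 + 8 = 9

Propagation after the edit:
  A3 feeds no computation that the output demands — nothing is marked dirty and nothing runs.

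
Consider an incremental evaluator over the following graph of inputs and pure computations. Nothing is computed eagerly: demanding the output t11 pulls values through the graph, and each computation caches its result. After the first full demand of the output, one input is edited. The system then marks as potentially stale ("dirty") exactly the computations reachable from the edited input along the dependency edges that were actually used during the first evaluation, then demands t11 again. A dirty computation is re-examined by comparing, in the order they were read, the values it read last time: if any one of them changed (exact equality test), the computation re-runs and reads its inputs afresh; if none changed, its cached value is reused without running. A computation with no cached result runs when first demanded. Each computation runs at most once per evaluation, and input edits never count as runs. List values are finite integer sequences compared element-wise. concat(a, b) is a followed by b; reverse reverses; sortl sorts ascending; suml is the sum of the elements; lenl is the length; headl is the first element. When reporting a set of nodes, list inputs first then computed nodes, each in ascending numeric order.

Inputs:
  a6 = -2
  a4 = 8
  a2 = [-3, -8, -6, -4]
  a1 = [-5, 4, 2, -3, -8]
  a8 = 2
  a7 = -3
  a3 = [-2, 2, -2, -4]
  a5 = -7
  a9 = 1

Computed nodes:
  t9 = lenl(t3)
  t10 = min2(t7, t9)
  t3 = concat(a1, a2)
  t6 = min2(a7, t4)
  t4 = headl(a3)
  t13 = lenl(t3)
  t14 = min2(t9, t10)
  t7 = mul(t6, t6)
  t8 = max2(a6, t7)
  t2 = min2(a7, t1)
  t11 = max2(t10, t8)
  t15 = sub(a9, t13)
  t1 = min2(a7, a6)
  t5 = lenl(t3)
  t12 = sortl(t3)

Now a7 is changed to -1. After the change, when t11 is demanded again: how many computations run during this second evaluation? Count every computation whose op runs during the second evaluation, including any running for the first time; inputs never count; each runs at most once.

Initial pass — values computed on the first demand:
  t3 = concat([-5, 4, 2, -3, -8], [-3, -8, -6, -4]) = [-5, 4, 2, -3, -8, -3, -8, -6, -4]
  t4 = headl([-2, 2, -2, -4]) = -2
  t6 = min2(-3, -2) = -3
  t7 = mul(-3, -3) = 9
  t8 = max2(-2, 9) = 9
  t9 = lenl([-5, 4, 2, -3, -8, -3, -8, -6, -4]) = 9
  t10 = min2(9, 9) = 9
  t11 = max2(9, 9) = 9

Second demand — change propagation:
  t6: re-runs because a7 -3->-1; new result -2.
  t7: re-runs because t6 -3->-2; t6 -3->-2; new result 4.
  t8: re-runs because t7 9->4; new result 4.
  t10: re-runs because t7 9->4; new result 4.
  t11: re-runs because t10 9->4; t8 9->4; new result 4.

Run set: t6, t7, t8, t10, t11 (5 run).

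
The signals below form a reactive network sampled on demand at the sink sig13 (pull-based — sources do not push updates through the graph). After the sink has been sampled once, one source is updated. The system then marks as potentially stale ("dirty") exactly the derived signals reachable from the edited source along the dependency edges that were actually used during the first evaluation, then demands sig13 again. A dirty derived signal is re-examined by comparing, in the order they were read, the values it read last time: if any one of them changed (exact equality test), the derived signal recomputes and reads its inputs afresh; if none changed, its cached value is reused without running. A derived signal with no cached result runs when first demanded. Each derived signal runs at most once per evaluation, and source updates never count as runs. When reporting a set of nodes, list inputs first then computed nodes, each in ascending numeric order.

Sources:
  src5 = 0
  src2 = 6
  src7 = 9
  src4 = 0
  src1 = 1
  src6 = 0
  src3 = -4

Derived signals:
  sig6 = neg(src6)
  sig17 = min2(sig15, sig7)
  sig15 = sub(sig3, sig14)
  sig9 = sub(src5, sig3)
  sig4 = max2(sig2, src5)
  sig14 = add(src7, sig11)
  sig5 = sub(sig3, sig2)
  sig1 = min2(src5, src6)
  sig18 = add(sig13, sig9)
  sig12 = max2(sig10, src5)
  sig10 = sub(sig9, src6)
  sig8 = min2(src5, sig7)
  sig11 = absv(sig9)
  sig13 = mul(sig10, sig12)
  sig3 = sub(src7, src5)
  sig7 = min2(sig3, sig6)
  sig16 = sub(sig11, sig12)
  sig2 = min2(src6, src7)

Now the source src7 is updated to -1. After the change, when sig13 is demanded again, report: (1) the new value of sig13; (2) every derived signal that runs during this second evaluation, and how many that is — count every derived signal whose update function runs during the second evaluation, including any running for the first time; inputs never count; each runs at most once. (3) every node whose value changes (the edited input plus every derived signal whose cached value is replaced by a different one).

sig13 now evaluates to 1.
Run set: sig3, sig9, sig10, sig12, sig13 (5 run).
Changed values: src7, sig3, sig9, sig10, sig12, sig13.

Initial pass — values computed on the first demand:
  sig3 = sub(9, 0) = 9
  sig9 = sub(0, 9) = -9
  sig10 = sub(-9, 0) = -9
  sig12 = max2(-9, 0) = 0
  sig13 = mul(-9, 0) = 0

Second demand — change propagation:
  sig3: re-runs because src7 9->-1; new result -1.
  sig9: re-runs because sig3 9->-1; new result 1.
  sig10: re-runs because sig9 -9->1; new result 1.
  sig12: re-runs because sig10 -9->1; new result 1.
  sig13: re-runs because sig10 -9->1; sig12 0->1; new result 1.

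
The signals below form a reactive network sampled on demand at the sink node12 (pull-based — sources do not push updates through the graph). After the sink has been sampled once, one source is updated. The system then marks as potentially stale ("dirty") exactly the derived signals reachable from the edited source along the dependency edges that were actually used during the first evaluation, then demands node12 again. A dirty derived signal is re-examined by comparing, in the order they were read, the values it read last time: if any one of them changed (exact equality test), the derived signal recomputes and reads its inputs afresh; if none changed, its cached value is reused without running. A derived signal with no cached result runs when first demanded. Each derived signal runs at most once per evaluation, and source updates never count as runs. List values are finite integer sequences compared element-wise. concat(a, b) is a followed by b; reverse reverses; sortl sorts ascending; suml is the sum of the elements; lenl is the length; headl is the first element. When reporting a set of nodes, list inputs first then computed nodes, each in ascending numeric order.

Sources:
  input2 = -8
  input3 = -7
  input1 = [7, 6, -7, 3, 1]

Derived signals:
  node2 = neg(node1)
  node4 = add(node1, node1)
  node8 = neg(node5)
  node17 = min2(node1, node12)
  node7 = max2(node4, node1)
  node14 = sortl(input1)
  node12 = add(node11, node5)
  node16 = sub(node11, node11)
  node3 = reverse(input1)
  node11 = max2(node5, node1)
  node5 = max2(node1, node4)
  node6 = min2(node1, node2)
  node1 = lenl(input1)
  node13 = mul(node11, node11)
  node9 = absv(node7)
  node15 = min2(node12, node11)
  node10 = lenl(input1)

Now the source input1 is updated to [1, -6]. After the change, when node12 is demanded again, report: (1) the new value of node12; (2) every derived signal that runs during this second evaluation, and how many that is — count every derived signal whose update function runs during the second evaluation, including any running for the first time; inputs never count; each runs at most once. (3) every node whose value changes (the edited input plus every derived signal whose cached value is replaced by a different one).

Initial pass — values computed on the first demand:
  node1 = lenl([7, 6, -7, 3, 1]) = 5
  node4 = add(5, 5) = 10
  node5 = max2(5, 10) = 10
  node11 = max2(10, 5) = 10
  node12 = add(10, 10) = 20

Second demand — change propagation:
  node1: re-runs because input1 [7, 6, -7, 3, 1]->[1, -6]; new result 2.
  node4: re-runs because node1 5->2; node1 5->2; new result 4.
  node5: re-runs because node1 5->2; node4 10->4; new result 4.
  node11: re-runs because node5 10->4; node1 5->2; new result 4.
  node12: re-runs because node11 10->4; node5 10->4; new result 8.

node12 now evaluates to 8.
Run set: node1, node4, node5, node11, node12 (5 run).
Changed values: input1, node1, node4, node5, node11, node12.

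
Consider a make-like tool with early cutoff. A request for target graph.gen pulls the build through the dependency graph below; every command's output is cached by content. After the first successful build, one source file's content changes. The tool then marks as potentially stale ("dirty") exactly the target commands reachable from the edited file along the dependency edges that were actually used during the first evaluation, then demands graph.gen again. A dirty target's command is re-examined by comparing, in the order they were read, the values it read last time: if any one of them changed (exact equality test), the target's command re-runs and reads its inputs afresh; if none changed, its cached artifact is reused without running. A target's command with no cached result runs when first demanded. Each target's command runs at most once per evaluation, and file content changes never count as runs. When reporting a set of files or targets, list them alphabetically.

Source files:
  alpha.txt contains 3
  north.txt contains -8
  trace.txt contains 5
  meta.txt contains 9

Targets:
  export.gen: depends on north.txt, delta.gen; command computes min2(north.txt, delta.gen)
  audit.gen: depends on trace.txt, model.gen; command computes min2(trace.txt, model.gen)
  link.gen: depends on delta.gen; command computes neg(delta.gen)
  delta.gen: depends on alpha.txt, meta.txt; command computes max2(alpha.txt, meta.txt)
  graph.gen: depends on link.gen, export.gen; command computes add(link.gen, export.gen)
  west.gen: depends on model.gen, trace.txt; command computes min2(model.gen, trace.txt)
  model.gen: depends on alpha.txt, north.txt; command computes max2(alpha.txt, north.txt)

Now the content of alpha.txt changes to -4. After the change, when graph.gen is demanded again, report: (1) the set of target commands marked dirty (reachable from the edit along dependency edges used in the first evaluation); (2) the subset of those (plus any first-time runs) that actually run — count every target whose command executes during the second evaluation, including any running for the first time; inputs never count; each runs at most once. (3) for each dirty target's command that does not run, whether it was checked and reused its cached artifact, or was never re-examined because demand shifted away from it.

First demand of the output computes:
  delta.gen = max2(3, 9) = 9
  export.gen = min2(-8, 9) = -8
  link.gen = neg(9) = -9
  graph.gen = add(-9, -8) = -17

After the edit, cleaning proceeds:
  delta.gen: a read changed (alpha.txt 3->-4) — executes, giving 9 — identical to its old value.
  export.gen: dirty, but its reads are unchanged (north.txt unchanged, delta.gen unchanged); cached -8 stands.
  link.gen: dirty, but its reads are unchanged (delta.gen unchanged); cached -9 stands.
  graph.gen: dirty, but its reads are unchanged (link.gen unchanged, export.gen unchanged); cached -17 stands.

Note the absorption at delta.gen: it re-runs yet its value is the same, leaving the output's value untouched.

The edit dirties: delta.gen, export.gen, graph.gen, link.gen.
1 target commands run: delta.gen.
Cache hits after checking: export.gen, graph.gen, link.gen.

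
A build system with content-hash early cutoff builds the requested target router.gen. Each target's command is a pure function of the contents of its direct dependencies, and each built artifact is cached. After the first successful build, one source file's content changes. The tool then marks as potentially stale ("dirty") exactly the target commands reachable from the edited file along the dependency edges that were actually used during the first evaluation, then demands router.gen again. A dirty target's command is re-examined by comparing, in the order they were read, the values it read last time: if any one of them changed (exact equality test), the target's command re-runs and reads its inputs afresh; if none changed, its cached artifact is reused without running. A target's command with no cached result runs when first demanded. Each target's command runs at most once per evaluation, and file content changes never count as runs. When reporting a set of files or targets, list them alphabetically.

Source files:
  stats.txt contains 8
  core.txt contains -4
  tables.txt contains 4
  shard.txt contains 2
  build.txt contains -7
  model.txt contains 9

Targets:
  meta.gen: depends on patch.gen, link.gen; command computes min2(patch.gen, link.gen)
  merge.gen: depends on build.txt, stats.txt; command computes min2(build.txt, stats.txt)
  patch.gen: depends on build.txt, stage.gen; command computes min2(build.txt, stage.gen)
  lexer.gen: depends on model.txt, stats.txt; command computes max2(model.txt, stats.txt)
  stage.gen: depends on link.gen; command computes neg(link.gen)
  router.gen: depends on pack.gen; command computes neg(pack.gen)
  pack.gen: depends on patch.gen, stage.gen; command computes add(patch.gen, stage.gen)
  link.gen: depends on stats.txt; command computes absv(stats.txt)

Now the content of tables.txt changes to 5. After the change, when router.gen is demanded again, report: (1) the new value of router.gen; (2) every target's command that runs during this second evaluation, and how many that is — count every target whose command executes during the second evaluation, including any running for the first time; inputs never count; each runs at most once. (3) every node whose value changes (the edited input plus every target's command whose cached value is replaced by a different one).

New value of router.gen: 16.
Target commands that run: none — 0 in total.
Values that change: tables.txt.
Key observation: tables.txt is never demanded by the output, so the edit triggers no recomputation at all.

First evaluation (everything demanded from the output):
  link.gen = absv(8) = 8
  stage.gen = neg(8) = -8
  patch.gen = min2(-7, -8) = -8
  pack.gen = add(-8, -8) = -16
  router.gen = neg(-16) = 16

Propagation after the edit:
  tables.txt feeds no computation that the output demands — nothing is marked dirty and nothing runs.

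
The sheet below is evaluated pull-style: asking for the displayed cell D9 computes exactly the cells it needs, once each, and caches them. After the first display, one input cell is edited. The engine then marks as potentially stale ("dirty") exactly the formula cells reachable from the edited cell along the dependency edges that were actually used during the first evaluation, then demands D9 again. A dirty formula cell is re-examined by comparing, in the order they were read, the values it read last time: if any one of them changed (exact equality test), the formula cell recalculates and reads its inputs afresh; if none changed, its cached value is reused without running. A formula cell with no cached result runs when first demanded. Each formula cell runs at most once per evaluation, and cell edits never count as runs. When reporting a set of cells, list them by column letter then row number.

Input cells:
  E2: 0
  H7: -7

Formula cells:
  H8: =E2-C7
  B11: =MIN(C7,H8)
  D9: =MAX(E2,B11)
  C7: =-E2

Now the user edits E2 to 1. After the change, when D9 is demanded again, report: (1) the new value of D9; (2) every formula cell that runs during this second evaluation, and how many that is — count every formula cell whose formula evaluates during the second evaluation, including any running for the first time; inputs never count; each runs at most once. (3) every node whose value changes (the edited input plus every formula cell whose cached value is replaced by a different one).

First demand of the output computes:
  C7 = -(0) = 0
  H8 = 0 - 0 = 0
  B11 = MIN(0, 0) = 0
  D9 = MAX(0, 0) = 0

After the edit, cleaning proceeds:
  C7: a read changed (E2 0->1) — executes, giving -1.
  H8: a read changed (E2 0->1; C7 0->-1) — executes, giving 2.
  B11: a read changed (C7 0->-1; H8 0->2) — executes, giving -1.
  D9: a read changed (E2 0->1; B11 0->-1) — executes, giving 1.

Demanding D9 again yields 1.
4 formula cells run: B11, C7, D9, H8.
The nodes whose values change: B11, C7, D9, E2, H8.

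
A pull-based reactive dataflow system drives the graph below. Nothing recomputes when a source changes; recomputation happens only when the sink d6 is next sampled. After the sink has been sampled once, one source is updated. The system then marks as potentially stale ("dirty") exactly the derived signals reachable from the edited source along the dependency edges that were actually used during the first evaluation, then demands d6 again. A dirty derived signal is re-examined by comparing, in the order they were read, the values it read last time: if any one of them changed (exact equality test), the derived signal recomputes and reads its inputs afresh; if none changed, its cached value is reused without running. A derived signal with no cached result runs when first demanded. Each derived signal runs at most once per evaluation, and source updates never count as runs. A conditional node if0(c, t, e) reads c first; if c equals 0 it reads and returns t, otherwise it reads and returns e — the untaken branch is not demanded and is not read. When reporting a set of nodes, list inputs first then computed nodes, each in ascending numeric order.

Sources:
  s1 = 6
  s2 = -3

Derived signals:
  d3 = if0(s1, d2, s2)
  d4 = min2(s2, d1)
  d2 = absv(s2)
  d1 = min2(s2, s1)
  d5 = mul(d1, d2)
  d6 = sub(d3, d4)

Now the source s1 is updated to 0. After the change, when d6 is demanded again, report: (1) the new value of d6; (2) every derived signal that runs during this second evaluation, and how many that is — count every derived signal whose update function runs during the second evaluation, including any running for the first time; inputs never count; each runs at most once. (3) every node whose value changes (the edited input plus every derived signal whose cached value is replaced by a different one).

First evaluation (everything demanded from the output):
  d1 = min2(-3, 6) = -3
  d3 = if0(s1=6 -> else branch s2) = -3
  d4 = min2(-3, -3) = -3
  d6 = sub(-3, -3) = 0

Propagation after the edit:
  d1: runs — s1 6->0; result -3 (same value as before).
  d2: demanded for the first time — runs, produces 3.
  d3: runs — s1 6->0; result 3.
  d4: checked — values it read are unchanged (s2 unchanged, d1 unchanged); reused cached -3 without running.
  d6: runs — d3 -3->3; result 6.

Key observation: a condition flipped, so demand reaches new nodes — d2 runs for the first time.

New value of d6: 6.
Derived signals that run: d1, d2, d3, d6 — 4 in total.
Values that change: s1, d3, d6.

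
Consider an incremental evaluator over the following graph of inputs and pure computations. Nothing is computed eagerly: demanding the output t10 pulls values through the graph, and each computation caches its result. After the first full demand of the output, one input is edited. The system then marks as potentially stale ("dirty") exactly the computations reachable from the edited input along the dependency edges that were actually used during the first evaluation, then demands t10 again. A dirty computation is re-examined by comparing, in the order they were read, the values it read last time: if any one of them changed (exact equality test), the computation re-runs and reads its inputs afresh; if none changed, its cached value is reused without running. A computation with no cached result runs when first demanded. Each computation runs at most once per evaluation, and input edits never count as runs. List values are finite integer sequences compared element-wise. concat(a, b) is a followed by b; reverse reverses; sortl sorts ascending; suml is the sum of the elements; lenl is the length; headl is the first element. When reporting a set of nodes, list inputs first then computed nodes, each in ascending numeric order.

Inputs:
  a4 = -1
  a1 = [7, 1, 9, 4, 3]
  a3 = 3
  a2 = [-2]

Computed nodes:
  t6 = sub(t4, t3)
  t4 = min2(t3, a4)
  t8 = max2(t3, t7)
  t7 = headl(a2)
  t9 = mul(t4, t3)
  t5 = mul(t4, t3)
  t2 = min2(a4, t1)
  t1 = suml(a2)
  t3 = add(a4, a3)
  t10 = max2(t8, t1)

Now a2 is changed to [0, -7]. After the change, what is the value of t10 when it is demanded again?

t10 now evaluates to 2.

Initial pass — values computed on the first demand:
  t1 = suml([-2]) = -2
  t3 = add(-1, 3) = 2
  t7 = headl([-2]) = -2
  t8 = max2(2, -2) = 2
  t10 = max2(2, -2) = 2

Second demand — change propagation:
  t1: re-runs because a2 [-2]->[0, -7]; new result -7.
  t7: re-runs because a2 [-2]->[0, -7]; new result 0.
  t8: re-runs because t7 -2->0; new result 2 (unchanged).
  t10: re-runs because t1 -2->-7; new result 2 (unchanged).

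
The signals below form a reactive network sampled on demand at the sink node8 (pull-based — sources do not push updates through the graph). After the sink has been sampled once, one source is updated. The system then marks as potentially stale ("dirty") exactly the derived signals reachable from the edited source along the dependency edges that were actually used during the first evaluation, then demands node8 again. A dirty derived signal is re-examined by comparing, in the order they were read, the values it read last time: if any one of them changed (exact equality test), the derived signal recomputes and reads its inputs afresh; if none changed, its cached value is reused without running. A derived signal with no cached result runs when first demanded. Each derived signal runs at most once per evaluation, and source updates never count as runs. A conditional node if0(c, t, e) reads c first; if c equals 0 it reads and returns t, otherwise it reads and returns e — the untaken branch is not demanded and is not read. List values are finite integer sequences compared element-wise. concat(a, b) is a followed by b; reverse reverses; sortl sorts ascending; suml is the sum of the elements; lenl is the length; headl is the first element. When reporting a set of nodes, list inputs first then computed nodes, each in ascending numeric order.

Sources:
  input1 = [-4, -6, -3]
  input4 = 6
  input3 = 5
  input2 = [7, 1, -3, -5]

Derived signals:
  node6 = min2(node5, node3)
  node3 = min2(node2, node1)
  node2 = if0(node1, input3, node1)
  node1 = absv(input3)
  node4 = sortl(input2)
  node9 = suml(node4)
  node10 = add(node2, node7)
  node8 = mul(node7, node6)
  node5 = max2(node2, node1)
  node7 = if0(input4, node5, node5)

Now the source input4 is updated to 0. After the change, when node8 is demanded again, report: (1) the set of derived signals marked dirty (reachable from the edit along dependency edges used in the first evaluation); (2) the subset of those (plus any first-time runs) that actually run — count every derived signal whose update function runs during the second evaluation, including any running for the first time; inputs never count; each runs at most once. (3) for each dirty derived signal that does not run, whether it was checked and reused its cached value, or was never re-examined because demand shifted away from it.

Initial pass — values computed on the first demand:
  node1 = absv(5) = 5
  node2 = if0(node1=5 -> else branch node1) = 5
  node3 = min2(5, 5) = 5
  node5 = max2(5, 5) = 5
  node6 = min2(5, 5) = 5
  node7 = if0(input4=6 -> else branch node5) = 5
  node8 = mul(5, 5) = 25

Second demand — change propagation:
  node7: re-runs because input4 6->0; new result 5 (unchanged).
  node8: re-examined; everything it read last time is the same (node7 unchanged, node6 unchanged) — cache 25 kept, no run.

The important point: node7 recomputes to an identical value, and the output ends up unchanged.

Dirty set: node7, node8.
Run set: node7 (1 run).
Re-examined without running (cache reused): node8.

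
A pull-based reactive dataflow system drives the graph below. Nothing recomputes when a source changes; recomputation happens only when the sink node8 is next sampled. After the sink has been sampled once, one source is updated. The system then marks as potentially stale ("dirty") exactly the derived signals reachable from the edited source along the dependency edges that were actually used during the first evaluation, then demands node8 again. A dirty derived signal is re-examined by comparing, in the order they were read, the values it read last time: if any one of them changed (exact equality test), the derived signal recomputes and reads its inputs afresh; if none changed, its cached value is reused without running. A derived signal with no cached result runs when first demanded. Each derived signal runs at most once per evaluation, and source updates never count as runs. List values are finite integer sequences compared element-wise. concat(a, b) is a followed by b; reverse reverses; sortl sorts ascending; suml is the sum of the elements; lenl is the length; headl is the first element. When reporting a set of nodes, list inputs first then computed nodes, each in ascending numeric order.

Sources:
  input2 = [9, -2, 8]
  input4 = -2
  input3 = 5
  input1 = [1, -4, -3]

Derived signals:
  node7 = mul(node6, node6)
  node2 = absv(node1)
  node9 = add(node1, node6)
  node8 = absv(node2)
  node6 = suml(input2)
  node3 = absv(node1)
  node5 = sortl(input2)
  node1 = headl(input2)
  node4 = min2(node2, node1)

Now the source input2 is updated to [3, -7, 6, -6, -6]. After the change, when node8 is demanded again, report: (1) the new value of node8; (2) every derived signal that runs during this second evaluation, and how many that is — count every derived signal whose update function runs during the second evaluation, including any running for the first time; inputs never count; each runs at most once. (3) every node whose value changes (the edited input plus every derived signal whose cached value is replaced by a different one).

First evaluation (everything demanded from the output):
  node1 = headl([9, -2, 8]) = 9
  node2 = absv(9) = 9
  node8 = absv(9) = 9

Propagation after the edit:
  node1: runs — input2 [9, -2, 8]->[3, -7, 6, -6, -6]; result 3.
  node2: runs — node1 9->3; result 3.
  node8: runs — node2 9->3; result 3.

New value of node8: 3.
Derived signals that run: node1, node2, node8 — 3 in total.
Values that change: input2, node1, node2, node8.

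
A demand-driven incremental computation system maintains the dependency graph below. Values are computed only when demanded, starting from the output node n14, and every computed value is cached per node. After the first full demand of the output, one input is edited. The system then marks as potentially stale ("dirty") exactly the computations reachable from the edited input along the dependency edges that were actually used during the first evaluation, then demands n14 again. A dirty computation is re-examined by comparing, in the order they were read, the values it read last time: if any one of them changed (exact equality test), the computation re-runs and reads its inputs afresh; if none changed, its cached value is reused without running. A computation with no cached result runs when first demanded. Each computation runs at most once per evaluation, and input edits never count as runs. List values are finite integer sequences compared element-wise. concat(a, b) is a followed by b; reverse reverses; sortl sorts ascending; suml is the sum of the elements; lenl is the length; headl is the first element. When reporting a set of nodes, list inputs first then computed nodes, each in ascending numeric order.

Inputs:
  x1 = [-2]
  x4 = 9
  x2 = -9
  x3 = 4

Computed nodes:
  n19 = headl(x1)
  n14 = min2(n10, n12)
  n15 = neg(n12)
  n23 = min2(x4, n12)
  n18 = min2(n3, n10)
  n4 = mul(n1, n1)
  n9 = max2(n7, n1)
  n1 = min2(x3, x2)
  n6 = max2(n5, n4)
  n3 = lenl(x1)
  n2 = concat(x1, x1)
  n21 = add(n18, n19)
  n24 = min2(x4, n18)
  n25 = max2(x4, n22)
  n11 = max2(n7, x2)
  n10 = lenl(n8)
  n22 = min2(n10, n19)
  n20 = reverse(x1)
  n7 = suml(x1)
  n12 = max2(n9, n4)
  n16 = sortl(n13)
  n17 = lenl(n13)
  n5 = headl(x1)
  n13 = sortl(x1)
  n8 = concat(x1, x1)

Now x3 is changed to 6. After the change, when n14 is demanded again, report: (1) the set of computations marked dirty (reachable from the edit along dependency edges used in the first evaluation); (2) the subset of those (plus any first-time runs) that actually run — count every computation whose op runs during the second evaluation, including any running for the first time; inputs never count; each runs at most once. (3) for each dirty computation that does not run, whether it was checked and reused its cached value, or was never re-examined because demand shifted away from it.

Marked dirty: n1, n4, n9, n12, n14.
Computations that run: n1 — 1 in total.
Checked but reused from cache: n4, n9, n12, n14.
Key observation: the change is absorbed at n1 — it re-runs but produces the same value, and the output's value is unchanged.

First evaluation (everything demanded from the output):
  n1 = min2(4, -9) = -9
  n4 = mul(-9, -9) = 81
  n7 = suml([-2]) = -2
  n8 = concat([-2], [-2]) = [-2, -2]
  n9 = max2(-2, -9) = -2
  n10 = lenl([-2, -2]) = 2
  n12 = max2(-2, 81) = 81
  n14 = min2(2, 81) = 2

Propagation after the edit:
  n1: runs — x3 4->6; result -9 (same value as before).
  n4: checked — values it read are unchanged (n1 unchanged, n1 unchanged); reused cached 81 without running.
  n9: checked — values it read are unchanged (n7 unchanged, n1 unchanged); reused cached -2 without running.
  n12: checked — values it read are unchanged (n9 unchanged, n4 unchanged); reused cached 81 without running.
  n14: checked — values it read are unchanged (n10 unchanged, n12 unchanged); reused cached 2 without running.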